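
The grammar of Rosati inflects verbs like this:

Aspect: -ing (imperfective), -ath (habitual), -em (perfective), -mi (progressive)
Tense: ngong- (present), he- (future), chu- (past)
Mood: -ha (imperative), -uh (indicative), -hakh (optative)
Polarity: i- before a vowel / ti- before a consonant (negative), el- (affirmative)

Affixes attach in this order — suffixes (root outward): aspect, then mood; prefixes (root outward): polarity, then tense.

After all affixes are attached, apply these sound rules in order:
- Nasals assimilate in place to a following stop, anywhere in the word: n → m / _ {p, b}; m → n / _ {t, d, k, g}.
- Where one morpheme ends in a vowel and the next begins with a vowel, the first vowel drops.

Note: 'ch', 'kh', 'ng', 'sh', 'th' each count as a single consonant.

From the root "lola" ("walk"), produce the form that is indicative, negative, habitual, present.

ngongtilolathuh

Attach aspect habitual -ath → lolaath.
Attach polarity negative ti- (before consonant 'l') → tilolaath.
Attach mood indicative -uh → tilolaathuh.
Attach tense present ngong- → ngongtilolaathuh.
Nasal assimilation: no change.
Apply vowel deletion: ngongtilolaathuh → ngongtilolathuh.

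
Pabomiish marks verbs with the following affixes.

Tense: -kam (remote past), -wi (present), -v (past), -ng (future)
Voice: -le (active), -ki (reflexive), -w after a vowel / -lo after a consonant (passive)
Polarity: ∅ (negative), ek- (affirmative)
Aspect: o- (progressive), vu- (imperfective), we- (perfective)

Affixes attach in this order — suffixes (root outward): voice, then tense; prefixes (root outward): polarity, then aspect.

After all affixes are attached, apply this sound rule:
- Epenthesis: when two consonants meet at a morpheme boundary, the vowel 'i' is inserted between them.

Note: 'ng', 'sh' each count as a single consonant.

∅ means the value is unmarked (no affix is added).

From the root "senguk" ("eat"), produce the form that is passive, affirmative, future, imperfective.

Attach voice passive -lo (after consonant 'k') → senguklo.
Attach tense future -ng → senguklong.
Attach polarity affirmative ek- → eksenguklong.
Attach aspect imperfective vu- → vueksenguklong.
Apply epenthesis: vueksenguklong → vuekisengukilong.

vuekisengukilong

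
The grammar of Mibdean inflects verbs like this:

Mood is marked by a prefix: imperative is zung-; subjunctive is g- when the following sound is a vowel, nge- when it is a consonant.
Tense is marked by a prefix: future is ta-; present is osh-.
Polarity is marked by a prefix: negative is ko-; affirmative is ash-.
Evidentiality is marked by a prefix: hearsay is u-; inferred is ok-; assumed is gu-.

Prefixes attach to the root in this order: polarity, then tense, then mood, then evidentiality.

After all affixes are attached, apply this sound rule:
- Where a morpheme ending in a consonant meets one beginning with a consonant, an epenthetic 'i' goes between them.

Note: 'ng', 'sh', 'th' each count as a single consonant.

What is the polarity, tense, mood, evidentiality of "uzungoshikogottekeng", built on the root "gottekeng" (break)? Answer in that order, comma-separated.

negative, present, imperative, hearsay

Segment: u-zung-osh-ko-gottekeng.
polarity: ko- → negative.
tense: osh- → present.
mood: zung- → imperative.
evidentiality: u- → hearsay.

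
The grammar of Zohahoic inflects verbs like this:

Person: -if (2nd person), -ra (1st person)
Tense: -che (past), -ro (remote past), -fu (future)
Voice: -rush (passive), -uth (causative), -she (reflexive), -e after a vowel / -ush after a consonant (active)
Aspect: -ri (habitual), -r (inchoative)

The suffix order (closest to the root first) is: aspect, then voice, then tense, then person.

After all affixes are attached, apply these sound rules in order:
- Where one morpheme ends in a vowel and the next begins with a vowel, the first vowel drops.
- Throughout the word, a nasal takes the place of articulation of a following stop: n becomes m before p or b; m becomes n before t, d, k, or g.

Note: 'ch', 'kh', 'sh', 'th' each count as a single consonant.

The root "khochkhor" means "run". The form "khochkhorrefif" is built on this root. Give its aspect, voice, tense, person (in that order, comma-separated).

Segment: khochkhor-ri-e-fu-if.
aspect: -ri → habitual.
voice: -e/ush → active.
tense: -fu → future.
person: -if → 2nd person.

habitual, active, future, 2nd person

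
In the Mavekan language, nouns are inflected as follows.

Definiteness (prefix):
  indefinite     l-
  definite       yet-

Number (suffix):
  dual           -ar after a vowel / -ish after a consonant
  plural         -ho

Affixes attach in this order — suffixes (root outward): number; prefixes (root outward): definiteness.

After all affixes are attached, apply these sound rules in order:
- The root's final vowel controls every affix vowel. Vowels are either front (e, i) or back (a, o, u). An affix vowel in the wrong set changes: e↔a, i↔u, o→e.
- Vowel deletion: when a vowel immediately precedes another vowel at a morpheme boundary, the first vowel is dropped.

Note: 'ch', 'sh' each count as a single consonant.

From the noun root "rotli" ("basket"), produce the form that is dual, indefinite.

lrotler

Attach definiteness indefinite l- → lrotli.
Attach number dual -ar (after vowel 'i') → lrotliar.
Apply vowel harmony: lrotliar → lrotlier.
Apply vowel deletion: lrotlier → lrotler.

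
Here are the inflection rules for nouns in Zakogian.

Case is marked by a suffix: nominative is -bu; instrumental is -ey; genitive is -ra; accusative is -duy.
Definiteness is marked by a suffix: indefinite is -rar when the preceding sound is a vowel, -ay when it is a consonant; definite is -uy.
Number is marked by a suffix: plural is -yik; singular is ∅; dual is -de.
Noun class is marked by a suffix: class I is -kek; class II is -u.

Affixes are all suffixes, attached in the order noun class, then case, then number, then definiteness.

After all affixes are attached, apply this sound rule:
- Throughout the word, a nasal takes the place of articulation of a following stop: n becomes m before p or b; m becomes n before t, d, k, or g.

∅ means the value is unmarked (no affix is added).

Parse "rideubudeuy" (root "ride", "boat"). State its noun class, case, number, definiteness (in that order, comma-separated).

Segment: ride-u-bu-de-uy.
noun class: -u → class II.
case: -bu → nominative.
number: -de → dual.
definiteness: -uy → definite.

class II, nominative, dual, definite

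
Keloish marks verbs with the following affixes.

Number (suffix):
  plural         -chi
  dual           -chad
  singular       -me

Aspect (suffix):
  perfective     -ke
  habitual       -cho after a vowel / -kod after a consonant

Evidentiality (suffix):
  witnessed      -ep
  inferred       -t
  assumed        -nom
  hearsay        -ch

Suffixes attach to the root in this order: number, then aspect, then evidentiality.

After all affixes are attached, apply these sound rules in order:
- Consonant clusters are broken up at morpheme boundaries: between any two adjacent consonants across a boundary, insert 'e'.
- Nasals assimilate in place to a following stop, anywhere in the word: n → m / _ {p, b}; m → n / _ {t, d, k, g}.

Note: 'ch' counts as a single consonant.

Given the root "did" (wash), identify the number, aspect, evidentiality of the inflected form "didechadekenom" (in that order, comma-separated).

dual, perfective, assumed

Segment: did-chad-ke-nom.
number: -chad → dual.
aspect: -ke → perfective.
evidentiality: -nom → assumed.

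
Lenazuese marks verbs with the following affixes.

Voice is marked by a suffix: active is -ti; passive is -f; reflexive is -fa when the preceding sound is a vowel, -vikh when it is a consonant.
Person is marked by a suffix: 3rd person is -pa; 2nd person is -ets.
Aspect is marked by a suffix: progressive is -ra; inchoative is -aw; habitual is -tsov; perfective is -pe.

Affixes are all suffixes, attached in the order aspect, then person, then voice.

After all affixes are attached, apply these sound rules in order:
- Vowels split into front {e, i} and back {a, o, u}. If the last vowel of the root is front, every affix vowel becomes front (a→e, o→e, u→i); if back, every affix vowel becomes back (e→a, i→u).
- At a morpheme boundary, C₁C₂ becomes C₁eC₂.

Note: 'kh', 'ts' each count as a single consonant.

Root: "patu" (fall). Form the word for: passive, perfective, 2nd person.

patupaatsef

Attach aspect perfective -pe → patupe.
Attach person 2nd person -ets → patupeets.
Attach voice passive -f → patupeetsf.
Apply vowel harmony: patupeetsf → patupaatsf.
Apply epenthesis: patupaatsf → patupaatsef.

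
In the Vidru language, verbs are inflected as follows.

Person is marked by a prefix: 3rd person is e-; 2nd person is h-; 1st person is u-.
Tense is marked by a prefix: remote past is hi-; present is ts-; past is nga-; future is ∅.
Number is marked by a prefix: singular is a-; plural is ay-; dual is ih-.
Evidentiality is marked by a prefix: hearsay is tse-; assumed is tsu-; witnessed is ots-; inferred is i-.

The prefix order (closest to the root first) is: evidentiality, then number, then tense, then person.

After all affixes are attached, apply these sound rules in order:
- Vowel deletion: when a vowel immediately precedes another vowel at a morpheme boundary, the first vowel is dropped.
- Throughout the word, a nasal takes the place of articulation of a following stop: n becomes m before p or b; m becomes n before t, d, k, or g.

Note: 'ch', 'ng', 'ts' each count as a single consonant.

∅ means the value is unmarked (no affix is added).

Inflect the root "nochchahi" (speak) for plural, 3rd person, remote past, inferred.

Attach evidentiality inferred i- → inochchahi.
Attach number plural ay- → ayinochchahi.
Attach tense remote past hi- → hiayinochchahi.
Attach person 3rd person e- → ehiayinochchahi.
Apply vowel deletion: ehiayinochchahi → ehayinochchahi.
Nasal assimilation: no change.

ehayinochchahi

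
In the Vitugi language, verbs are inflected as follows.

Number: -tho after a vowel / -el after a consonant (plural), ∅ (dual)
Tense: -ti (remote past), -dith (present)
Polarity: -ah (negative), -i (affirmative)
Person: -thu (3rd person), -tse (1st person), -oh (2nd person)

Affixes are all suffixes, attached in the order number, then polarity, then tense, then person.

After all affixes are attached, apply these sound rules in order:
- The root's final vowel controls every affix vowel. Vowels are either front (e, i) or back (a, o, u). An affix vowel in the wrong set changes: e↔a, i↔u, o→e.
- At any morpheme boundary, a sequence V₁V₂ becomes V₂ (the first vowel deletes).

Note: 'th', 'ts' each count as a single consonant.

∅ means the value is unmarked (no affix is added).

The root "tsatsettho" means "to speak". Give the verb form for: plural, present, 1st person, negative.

Attach number plural -tho (after vowel 'o') → tsatsetthotho.
Attach polarity negative -ah → tsatsetthothoah.
Attach tense present -dith → tsatsetthothoahdith.
Attach person 1st person -tse → tsatsetthothoahdithtse.
Apply vowel harmony: tsatsetthothoahdithtse → tsatsetthothoahduthtsa.
Apply vowel deletion: tsatsetthothoahduthtsa → tsatsetthothahduthtsa.

tsatsetthothahduthtsa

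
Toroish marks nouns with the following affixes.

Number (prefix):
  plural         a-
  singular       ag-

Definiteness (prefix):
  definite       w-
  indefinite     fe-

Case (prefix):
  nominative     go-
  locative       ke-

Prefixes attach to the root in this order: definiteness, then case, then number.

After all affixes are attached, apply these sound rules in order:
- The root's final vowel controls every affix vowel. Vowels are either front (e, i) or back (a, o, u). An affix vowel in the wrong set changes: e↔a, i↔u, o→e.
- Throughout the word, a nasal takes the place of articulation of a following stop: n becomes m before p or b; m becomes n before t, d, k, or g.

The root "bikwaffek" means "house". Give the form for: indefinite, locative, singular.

Attach definiteness indefinite fe- → febikwaffek.
Attach case locative ke- → kefebikwaffek.
Attach number singular ag- → agkefebikwaffek.
Apply vowel harmony: agkefebikwaffek → egkefebikwaffek.
Nasal assimilation: no change.

egkefebikwaffek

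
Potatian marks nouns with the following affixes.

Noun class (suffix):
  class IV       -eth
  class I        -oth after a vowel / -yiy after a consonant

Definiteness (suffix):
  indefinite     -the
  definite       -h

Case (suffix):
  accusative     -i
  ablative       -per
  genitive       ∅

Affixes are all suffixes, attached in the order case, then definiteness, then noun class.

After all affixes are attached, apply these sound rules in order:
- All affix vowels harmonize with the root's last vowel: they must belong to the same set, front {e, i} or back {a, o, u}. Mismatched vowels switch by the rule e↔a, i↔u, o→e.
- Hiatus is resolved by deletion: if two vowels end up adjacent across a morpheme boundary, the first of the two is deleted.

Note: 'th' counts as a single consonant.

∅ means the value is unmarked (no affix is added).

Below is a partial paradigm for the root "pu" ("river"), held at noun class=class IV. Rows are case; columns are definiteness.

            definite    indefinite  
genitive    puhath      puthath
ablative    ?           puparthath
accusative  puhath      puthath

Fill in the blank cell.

puparhath

Attach case ablative -per → puper.
Attach definiteness definite -h → puperh.
Attach noun class class IV -eth → puperheth.
Apply vowel harmony: puperheth → puparhath.
Vowel deletion: no change.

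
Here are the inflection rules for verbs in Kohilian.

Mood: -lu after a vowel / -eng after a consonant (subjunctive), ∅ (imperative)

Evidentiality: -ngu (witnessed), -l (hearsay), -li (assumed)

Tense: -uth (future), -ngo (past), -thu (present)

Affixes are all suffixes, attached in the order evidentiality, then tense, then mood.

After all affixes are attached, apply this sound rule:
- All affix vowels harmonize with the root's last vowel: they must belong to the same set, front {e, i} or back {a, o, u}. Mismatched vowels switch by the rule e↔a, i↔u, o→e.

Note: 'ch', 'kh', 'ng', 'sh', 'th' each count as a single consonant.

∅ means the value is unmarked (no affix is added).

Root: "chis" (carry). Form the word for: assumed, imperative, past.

chislinge

Attach evidentiality assumed -li → chisli.
Attach tense past -ngo → chislingo.
mood = imperative: zero marking, form stays chislingo.
Apply vowel harmony: chislingo → chislinge.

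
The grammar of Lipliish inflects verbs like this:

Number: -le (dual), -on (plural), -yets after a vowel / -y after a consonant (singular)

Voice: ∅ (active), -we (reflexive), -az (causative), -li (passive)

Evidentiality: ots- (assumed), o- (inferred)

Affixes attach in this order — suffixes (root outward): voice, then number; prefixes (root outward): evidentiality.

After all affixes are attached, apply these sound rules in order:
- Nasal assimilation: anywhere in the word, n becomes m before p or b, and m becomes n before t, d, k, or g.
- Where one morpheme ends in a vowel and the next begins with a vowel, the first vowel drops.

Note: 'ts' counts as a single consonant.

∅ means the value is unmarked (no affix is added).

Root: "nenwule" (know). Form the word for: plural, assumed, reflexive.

otsnenwulewon

Attach evidentiality assumed ots- → otsnenwule.
Attach voice reflexive -we → otsnenwulewe.
Attach number plural -on → otsnenwuleweon.
Nasal assimilation: no change.
Apply vowel deletion: otsnenwuleweon → otsnenwulewon.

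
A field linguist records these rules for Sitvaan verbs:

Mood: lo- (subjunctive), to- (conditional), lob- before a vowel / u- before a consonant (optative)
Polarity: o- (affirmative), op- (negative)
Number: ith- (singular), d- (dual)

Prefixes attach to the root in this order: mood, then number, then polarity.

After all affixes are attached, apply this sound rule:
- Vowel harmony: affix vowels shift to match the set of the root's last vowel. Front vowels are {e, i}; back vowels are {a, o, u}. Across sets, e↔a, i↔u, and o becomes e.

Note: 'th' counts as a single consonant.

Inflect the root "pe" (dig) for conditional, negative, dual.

Attach mood conditional to- → tope.
Attach number dual d- → dtope.
Attach polarity negative op- → opdtope.
Apply vowel harmony: opdtope → epdtepe.

epdtepe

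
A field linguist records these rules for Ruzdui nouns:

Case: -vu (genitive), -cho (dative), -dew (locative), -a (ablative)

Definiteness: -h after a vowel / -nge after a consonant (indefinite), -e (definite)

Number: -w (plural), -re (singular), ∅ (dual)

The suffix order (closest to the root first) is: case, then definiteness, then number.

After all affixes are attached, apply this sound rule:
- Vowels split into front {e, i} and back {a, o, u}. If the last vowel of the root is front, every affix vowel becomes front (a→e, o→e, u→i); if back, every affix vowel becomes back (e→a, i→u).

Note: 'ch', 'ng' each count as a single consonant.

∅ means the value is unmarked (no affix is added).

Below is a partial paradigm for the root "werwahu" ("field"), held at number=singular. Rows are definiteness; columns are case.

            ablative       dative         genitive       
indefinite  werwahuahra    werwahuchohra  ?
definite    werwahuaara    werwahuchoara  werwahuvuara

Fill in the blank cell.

werwahuvuhra

Attach case genitive -vu → werwahuvu.
Attach definiteness indefinite -h (after vowel 'u') → werwahuvuh.
Attach number singular -re → werwahuvuhre.
Apply vowel harmony: werwahuvuhre → werwahuvuhra.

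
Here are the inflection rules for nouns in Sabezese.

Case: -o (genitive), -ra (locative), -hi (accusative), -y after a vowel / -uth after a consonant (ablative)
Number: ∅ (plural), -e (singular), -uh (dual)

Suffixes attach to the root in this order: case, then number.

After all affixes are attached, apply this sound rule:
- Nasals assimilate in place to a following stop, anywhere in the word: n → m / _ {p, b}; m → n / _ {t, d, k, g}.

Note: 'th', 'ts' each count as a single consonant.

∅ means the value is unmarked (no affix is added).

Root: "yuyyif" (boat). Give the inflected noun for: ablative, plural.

Attach case ablative -uth (after consonant 'f') → yuyyifuth.
number = plural: zero marking, form stays yuyyifuth.
Nasal assimilation: no change.

yuyyifuth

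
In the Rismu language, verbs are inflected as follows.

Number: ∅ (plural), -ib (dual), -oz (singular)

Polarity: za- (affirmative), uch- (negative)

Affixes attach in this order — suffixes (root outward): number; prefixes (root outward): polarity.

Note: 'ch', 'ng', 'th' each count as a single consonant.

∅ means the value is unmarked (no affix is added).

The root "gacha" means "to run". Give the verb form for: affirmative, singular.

Attach polarity affirmative za- → zagacha.
Attach number singular -oz → zagachaoz.

zagachaoz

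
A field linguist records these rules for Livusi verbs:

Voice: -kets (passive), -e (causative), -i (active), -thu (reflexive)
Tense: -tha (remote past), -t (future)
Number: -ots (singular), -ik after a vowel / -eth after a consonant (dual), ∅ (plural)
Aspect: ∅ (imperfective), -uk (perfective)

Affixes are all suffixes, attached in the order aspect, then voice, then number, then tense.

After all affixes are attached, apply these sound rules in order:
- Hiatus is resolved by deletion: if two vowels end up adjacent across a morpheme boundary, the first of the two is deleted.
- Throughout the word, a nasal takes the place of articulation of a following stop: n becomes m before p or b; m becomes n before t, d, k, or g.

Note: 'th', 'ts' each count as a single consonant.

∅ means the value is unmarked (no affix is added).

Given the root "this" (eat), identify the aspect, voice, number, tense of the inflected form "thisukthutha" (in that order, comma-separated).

Segment: this-uk-thu-tha.
aspect: -uk → perfective.
voice: -thu → reflexive.
number: ∅ → plural.
tense: -tha → remote past.

perfective, reflexive, plural, remote past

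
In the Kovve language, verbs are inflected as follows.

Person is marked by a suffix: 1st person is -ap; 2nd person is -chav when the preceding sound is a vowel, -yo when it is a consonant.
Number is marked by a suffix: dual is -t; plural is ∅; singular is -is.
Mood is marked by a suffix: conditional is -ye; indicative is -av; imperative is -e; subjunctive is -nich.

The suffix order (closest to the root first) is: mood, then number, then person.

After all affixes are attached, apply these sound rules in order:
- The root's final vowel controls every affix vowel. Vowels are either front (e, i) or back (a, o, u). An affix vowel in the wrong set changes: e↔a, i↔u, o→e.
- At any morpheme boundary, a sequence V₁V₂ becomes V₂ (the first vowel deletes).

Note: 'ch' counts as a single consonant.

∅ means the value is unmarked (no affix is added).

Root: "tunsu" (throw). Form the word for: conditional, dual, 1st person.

tunsuyatap

Attach mood conditional -ye → tunsuye.
Attach number dual -t → tunsuyet.
Attach person 1st person -ap → tunsuyetap.
Apply vowel harmony: tunsuyetap → tunsuyatap.
Vowel deletion: no change.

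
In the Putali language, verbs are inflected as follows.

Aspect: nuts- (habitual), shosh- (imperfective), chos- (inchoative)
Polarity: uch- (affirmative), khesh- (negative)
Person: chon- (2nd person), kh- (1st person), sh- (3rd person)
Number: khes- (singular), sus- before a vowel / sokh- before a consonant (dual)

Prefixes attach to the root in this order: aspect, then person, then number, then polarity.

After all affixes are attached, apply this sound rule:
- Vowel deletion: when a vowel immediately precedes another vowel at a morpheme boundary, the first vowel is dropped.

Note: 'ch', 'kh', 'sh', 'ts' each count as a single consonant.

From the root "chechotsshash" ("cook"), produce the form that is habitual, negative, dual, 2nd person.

Attach aspect habitual nuts- → nutschechotsshash.
Attach person 2nd person chon- → chonnutschechotsshash.
Attach number dual sokh- (before consonant 'ch') → sokhchonnutschechotsshash.
Attach polarity negative khesh- → kheshsokhchonnutschechotsshash.
Vowel deletion: no change.

kheshsokhchonnutschechotsshash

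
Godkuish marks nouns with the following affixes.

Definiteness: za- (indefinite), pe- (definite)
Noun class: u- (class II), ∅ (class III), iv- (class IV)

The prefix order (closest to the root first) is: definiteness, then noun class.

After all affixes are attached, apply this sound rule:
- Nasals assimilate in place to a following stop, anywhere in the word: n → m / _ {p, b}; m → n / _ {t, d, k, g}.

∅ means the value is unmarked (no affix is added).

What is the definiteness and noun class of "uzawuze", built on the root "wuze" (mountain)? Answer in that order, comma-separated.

indefinite, class II

Segment: u-za-wuze.
definiteness: za- → indefinite.
noun class: u- → class II.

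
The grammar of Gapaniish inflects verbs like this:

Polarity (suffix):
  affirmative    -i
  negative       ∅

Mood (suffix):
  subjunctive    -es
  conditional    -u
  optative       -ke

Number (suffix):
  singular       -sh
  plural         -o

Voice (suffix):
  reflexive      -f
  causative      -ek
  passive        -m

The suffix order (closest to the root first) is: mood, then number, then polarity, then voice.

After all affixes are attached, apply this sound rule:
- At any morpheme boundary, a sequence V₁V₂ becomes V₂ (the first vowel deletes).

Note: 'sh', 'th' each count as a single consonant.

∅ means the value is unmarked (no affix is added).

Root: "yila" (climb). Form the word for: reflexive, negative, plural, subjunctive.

yilesof

Attach mood subjunctive -es → yilaes.
Attach number plural -o → yilaeso.
polarity = negative: zero marking, form stays yilaeso.
Attach voice reflexive -f → yilaesof.
Apply vowel deletion: yilaesof → yilesof.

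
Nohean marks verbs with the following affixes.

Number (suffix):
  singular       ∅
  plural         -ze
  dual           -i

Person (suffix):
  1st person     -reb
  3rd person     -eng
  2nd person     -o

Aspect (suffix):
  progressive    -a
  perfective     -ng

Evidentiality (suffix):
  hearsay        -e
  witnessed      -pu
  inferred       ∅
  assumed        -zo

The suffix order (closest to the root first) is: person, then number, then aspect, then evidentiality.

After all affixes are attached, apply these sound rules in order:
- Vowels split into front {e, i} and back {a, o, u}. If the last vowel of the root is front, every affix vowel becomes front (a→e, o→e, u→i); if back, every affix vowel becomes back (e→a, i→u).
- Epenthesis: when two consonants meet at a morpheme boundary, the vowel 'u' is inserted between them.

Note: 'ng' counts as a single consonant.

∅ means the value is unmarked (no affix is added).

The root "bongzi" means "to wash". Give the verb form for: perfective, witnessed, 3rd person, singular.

bongziengungupi

Attach person 3rd person -eng → bongzieng.
number = singular: zero marking, form stays bongzieng.
Attach aspect perfective -ng → bongziengng.
Attach evidentiality witnessed -pu → bongziengngpu.
Apply vowel harmony: bongziengngpu → bongziengngpi.
Apply epenthesis: bongziengngpi → bongziengungupi.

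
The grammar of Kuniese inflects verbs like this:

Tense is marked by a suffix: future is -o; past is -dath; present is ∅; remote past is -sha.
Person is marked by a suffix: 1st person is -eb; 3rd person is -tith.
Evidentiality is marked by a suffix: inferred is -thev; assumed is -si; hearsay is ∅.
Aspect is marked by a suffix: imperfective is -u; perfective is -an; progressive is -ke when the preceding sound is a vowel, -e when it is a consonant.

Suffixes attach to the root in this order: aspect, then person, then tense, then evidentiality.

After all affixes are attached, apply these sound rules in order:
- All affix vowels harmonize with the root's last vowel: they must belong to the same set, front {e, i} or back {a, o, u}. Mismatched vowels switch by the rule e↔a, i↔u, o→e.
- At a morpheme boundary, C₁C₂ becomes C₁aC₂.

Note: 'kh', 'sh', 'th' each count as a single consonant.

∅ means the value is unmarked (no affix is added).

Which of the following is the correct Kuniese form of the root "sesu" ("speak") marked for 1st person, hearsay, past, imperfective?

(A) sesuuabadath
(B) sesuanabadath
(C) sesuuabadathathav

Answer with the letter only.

Attach aspect imperfective -u → sesuu.
Attach person 1st person -eb → sesuueb.
Attach tense past -dath → sesuuebdath.
evidentiality = hearsay: zero marking, form stays sesuuebdath.
Apply vowel harmony: sesuuebdath → sesuuabdath.
Apply epenthesis: sesuuabdath → sesuuabadath.
So the correct form is sesuuabadath, option (A).
(B) sesuanabadath is wrong: it uses perfective instead of imperfective for aspect.
(C) sesuuabadathathav is wrong: it uses inferred instead of hearsay for evidentiality.

A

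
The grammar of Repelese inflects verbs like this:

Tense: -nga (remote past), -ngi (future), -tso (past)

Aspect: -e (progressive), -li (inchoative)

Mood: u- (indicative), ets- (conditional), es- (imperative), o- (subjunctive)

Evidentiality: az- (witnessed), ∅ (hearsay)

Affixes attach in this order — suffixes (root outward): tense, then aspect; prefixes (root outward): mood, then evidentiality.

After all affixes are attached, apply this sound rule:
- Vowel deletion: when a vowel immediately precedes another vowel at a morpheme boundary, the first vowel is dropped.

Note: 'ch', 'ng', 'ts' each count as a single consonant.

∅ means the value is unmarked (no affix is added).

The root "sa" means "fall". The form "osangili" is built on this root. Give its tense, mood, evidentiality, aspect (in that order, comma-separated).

Segment: o-sa-ngi-li.
tense: -ngi → future.
mood: o- → subjunctive.
evidentiality: ∅ → hearsay.
aspect: -li → inchoative.

future, subjunctive, hearsay, inchoative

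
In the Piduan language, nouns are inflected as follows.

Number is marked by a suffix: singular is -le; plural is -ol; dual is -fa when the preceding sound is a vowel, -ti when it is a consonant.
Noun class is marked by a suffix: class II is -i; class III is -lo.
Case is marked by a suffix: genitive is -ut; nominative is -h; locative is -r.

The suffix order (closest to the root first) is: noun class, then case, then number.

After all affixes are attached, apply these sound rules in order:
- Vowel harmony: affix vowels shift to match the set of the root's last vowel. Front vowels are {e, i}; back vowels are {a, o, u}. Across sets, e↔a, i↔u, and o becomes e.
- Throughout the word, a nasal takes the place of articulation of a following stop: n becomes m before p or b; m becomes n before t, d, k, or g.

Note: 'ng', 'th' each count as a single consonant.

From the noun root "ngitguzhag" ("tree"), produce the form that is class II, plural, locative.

Attach noun class class II -i → ngitguzhagi.
Attach case locative -r → ngitguzhagir.
Attach number plural -ol → ngitguzhagirol.
Apply vowel harmony: ngitguzhagirol → ngitguzhagurol.
Nasal assimilation: no change.

ngitguzhagurol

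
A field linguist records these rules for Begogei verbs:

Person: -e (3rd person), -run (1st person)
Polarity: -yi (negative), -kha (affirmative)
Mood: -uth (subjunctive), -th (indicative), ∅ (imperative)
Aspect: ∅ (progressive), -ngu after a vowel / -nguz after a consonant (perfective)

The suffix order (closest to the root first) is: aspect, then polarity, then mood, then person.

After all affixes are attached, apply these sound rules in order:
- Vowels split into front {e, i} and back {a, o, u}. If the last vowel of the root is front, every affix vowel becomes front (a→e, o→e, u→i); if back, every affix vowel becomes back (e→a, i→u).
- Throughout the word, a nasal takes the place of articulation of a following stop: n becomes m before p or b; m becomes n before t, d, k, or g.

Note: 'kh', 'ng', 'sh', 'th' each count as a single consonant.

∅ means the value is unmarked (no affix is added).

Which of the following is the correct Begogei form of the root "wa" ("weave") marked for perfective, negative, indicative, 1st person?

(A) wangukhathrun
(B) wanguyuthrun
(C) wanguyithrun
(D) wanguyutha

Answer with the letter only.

Attach aspect perfective -ngu (after vowel 'a') → wangu.
Attach polarity negative -yi → wanguyi.
Attach mood indicative -th → wanguyith.
Attach person 1st person -run → wanguyithrun.
Apply vowel harmony: wanguyithrun → wanguyuthrun.
Nasal assimilation: no change.
So the correct form is wanguyuthrun, option (B).
(A) wangukhathrun is wrong: it uses affirmative instead of negative for polarity.
(C) wanguyithrun is wrong: it fails to apply the sound rule(s).
(D) wanguyutha is wrong: it uses 3rd person instead of 1st person for person.

B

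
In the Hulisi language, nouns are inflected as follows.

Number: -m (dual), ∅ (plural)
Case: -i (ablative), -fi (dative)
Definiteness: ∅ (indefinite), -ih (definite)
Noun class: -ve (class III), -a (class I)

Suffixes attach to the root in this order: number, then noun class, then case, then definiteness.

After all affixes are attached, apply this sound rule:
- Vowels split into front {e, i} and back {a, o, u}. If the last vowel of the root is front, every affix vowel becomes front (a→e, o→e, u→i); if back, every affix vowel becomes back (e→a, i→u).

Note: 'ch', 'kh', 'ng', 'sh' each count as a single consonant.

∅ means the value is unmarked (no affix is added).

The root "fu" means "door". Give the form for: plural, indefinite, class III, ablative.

number = plural: zero marking, form stays fu.
Attach noun class class III -ve → fuve.
Attach case ablative -i → fuvei.
definiteness = indefinite: zero marking, form stays fuvei.
Apply vowel harmony: fuvei → fuvau.

fuvau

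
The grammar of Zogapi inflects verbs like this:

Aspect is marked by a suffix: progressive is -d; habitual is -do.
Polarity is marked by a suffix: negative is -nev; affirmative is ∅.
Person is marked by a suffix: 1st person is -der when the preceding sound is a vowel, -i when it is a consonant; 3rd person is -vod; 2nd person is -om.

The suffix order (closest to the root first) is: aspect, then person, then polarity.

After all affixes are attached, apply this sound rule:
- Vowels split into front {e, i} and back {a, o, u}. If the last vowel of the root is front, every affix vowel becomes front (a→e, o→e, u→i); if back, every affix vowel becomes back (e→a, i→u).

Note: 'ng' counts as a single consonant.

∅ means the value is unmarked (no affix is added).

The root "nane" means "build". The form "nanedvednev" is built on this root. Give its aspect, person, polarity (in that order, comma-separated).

progressive, 3rd person, negative

Segment: nane-d-vod-nev.
aspect: -d → progressive.
person: -vod → 3rd person.
polarity: -nev → negative.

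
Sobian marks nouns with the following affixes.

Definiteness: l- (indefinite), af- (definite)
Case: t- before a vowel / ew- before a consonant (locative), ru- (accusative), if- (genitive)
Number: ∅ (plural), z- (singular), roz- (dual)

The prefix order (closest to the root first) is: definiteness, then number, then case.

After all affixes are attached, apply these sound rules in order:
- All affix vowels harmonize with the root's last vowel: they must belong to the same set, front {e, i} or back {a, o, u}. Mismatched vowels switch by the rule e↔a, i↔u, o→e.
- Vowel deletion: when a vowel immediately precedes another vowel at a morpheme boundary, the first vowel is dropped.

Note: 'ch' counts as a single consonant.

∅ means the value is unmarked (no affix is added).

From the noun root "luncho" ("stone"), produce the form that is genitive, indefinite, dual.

Attach definiteness indefinite l- → lluncho.
Attach number dual roz- → rozlluncho.
Attach case genitive if- → ifrozlluncho.
Apply vowel harmony: ifrozlluncho → ufrozlluncho.
Vowel deletion: no change.

ufrozlluncho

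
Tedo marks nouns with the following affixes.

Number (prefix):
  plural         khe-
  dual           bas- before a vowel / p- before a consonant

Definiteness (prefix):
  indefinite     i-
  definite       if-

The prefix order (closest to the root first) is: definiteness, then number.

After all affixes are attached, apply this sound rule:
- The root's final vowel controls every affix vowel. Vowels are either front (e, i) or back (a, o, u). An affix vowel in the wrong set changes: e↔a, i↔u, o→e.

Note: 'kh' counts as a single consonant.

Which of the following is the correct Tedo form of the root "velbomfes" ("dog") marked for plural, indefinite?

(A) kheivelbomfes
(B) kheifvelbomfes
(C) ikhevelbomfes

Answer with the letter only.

A

Attach definiteness indefinite i- → ivelbomfes.
Attach number plural khe- → kheivelbomfes.
Vowel harmony: no change.
So the correct form is kheivelbomfes, option (A).
(B) kheifvelbomfes is wrong: it uses definite instead of indefinite for definiteness.
(C) ikhevelbomfes is wrong: it has the affixes in the wrong order.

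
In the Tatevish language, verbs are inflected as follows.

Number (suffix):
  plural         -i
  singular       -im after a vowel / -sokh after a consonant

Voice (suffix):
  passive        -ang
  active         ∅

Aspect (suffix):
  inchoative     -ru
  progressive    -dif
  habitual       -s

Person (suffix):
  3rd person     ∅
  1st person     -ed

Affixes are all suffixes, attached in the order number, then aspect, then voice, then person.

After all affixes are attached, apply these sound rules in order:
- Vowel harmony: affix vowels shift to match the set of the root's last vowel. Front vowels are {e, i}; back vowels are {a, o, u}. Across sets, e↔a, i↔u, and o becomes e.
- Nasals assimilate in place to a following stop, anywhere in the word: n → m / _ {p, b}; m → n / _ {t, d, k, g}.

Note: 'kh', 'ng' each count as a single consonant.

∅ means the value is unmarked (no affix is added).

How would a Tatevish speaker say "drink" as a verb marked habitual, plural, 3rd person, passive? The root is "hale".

Attach number plural -i → halei.
Attach aspect habitual -s → haleis.
Attach voice passive -ang → haleisang.
person = 3rd person: zero marking, form stays haleisang.
Apply vowel harmony: haleisang → haleiseng.
Nasal assimilation: no change.

haleiseng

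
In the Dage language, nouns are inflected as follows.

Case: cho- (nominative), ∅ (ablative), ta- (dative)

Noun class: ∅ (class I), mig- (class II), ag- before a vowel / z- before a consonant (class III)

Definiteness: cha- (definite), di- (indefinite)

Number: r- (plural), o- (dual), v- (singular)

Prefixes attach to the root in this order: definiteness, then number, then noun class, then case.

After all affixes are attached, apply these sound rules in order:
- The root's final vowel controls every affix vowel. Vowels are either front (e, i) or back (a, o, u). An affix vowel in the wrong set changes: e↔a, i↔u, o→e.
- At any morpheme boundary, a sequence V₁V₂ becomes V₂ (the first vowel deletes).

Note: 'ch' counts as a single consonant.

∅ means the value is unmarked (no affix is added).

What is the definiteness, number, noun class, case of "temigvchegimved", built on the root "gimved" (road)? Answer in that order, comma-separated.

definite, singular, class II, dative

Segment: ta-mig-v-cha-gimved.
definiteness: cha- → definite.
number: v- → singular.
noun class: mig- → class II.
case: ta- → dative.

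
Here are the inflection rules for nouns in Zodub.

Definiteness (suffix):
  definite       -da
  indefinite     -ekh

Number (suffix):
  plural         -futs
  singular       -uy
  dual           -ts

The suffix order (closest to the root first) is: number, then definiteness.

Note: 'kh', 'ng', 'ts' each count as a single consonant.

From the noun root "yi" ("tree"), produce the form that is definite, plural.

Attach number plural -futs → yifuts.
Attach definiteness definite -da → yifutsda.

yifutsda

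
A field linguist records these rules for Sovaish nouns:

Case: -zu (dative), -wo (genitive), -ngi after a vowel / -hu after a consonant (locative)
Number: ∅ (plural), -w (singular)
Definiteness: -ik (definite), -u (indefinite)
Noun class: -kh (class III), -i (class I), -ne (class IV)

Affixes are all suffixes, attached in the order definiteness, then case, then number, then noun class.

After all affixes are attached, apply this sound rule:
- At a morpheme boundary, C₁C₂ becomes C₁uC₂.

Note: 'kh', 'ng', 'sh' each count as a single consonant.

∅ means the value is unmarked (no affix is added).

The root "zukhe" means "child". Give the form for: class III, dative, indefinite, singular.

Attach definiteness indefinite -u → zukheu.
Attach case dative -zu → zukheuzu.
Attach number singular -w → zukheuzuw.
Attach noun class class III -kh → zukheuzuwkh.
Apply epenthesis: zukheuzuwkh → zukheuzuwukh.

zukheuzuwukh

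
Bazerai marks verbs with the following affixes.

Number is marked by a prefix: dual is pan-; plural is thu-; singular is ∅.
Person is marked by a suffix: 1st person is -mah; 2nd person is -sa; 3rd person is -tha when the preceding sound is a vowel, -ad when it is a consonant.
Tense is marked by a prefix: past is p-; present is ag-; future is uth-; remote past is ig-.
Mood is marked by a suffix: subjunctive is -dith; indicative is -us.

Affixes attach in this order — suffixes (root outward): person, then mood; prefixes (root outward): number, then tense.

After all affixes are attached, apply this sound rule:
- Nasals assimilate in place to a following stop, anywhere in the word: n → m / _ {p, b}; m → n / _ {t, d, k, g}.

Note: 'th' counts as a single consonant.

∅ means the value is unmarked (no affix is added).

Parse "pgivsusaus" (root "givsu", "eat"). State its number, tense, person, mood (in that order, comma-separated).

Segment: p-givsu-sa-us.
number: ∅ → singular.
tense: p- → past.
person: -sa → 2nd person.
mood: -us → indicative.

singular, past, 2nd person, indicative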